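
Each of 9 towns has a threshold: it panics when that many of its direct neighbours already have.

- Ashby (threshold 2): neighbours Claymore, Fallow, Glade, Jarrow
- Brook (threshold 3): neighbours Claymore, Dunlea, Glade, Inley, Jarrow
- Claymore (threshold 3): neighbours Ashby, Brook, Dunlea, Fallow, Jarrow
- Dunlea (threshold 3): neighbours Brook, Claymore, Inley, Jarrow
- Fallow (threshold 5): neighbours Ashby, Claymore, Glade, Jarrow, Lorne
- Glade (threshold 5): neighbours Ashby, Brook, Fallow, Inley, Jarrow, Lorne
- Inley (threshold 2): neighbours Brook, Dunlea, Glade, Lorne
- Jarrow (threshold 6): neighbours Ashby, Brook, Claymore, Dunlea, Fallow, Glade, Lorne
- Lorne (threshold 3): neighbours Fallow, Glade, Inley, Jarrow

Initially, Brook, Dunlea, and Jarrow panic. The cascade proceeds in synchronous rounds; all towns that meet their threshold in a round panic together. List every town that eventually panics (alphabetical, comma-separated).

Round 1 — Brook, Dunlea, Jarrow panic (initial).
Round 2 — checking thresholds:
  Ashby: 1 of 4 neighbours < 2, holds.
  Claymore: 3 of 5 neighbours ≥ 3, panics.
  Fallow: 1 of 5 neighbours < 5, holds.
  Glade: 2 of 6 neighbours < 5, holds.
  Inley: 2 of 4 neighbours ≥ 2, panics.
  Lorne: 1 of 4 neighbours < 3, holds.
Round 3 — checking thresholds:
  Ashby: 2 of 4 neighbours ≥ 2, panics.
  Fallow: 2 of 5 neighbours < 5, holds.
  Glade: 3 of 6 neighbours < 5, holds.
  Lorne: 2 of 4 neighbours < 3, holds.
Round 4 — no new panics; cascade stops.

Ashby, Brook, Claymore, Dunlea, Inley, Jarrow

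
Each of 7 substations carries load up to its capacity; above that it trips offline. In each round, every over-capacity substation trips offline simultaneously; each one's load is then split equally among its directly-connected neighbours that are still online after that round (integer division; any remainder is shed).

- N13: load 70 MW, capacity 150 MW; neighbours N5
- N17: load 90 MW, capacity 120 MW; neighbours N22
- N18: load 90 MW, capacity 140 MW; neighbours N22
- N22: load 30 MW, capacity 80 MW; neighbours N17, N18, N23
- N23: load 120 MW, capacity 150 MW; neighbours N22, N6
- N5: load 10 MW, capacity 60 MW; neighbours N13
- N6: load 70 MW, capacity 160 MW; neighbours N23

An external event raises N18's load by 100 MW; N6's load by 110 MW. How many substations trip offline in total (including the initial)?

5

Round 1 — N18 at 190 > 140; N6 at 180 > 160. N18, N6 trip offline.
  N18 sheds 190 MW to N22: 190 each.
    N22: 30+190 = 220 > 80
  N6 sheds 180 MW to N23: 180 each.
    N23: 120+180 = 300 > 150
Round 2 — N22, N23 trip offline.
  N22 sheds 220 MW to N17: 220 each.
    N17: 90+220 = 310 > 120
  N23 sheds 300 MW: no online neighbours, lost.
Round 3 — N17 trips offline.
  N17 sheds 310 MW: no online neighbours, lost.
No further trips.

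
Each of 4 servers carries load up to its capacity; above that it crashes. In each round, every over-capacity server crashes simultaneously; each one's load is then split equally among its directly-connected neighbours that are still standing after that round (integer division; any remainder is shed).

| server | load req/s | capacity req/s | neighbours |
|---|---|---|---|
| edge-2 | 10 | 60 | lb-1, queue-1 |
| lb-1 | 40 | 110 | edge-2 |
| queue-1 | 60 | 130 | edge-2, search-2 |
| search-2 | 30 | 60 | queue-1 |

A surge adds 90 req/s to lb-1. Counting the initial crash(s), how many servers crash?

4

Round 1 — lb-1 at 130 > 110. lb-1 crashes.
  lb-1 sheds 130 req/s to edge-2: 130 each.
    edge-2: 10+130 = 140 > 60
Round 2 — edge-2 crashes.
  edge-2 sheds 140 req/s to queue-1: 140 each.
    queue-1: 60+140 = 200 > 130
Round 3 — queue-1 crashes.
  queue-1 sheds 200 req/s to search-2: 200 each.
    search-2: 30+200 = 230 > 60
Round 4 — search-2 crashes.
  search-2 sheds 230 req/s: no online neighbours, lost.
No further crashes.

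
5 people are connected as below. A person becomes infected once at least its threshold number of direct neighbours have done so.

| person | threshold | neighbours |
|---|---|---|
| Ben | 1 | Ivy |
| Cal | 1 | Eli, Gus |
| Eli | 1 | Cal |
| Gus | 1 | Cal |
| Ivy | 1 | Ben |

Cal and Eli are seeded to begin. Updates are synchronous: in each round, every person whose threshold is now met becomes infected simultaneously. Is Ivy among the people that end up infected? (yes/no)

no

Round 1 — Cal, Eli become infected (initial).
Round 2 — checking thresholds:
  Gus: 1 of 1 neighbours ≥ 1, becomes infected.
Round 3 — no new infections; cascade stops.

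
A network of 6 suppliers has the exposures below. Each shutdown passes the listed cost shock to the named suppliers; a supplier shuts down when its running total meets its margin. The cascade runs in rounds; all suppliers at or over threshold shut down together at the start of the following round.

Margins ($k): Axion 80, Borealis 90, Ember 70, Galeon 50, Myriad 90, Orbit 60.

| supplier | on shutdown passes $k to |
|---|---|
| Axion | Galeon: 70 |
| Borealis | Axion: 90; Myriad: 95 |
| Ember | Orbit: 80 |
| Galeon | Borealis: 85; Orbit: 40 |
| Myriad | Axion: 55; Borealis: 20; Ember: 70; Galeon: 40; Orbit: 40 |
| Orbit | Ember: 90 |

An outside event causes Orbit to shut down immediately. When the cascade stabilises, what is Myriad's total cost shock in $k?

0

Round 1 — Orbit shuts down (initial).
  Ember: +90 → 90 ≥ 70
Round 2 — Ember shuts down.
No further shutdowns.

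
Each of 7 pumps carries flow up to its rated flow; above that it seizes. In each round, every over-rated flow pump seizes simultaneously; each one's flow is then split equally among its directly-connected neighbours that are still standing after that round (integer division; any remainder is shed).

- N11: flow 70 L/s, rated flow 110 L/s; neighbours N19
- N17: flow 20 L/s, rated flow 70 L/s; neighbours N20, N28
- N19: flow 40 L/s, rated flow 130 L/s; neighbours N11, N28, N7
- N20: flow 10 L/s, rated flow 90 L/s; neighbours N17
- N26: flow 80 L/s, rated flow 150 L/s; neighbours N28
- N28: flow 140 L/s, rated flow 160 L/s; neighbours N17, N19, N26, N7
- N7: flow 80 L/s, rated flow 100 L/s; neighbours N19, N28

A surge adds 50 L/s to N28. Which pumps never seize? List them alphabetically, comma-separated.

N17, N20, N26

Round 1 — N28 at 190 > 160. N28 seizes.
  N28 sheds 190 L/s to N17, N19, N26, N7: 47 each (2 lost).
    N17: 20+47 = 67 ≤ 70
    N19: 40+47 = 87 ≤ 130
    N26: 80+47 = 127 ≤ 150
    N7: 80+47 = 127 > 100
Round 2 — N7 seizes.
  N7 sheds 127 L/s to N19: 127 each.
    N19: 87+127 = 214 > 130
Round 3 — N19 seizes.
  N19 sheds 214 L/s to N11: 214 each.
    N11: 70+214 = 284 > 110
Round 4 — N11 seizes.
  N11 sheds 284 L/s: no online neighbours, lost.
No further seizures.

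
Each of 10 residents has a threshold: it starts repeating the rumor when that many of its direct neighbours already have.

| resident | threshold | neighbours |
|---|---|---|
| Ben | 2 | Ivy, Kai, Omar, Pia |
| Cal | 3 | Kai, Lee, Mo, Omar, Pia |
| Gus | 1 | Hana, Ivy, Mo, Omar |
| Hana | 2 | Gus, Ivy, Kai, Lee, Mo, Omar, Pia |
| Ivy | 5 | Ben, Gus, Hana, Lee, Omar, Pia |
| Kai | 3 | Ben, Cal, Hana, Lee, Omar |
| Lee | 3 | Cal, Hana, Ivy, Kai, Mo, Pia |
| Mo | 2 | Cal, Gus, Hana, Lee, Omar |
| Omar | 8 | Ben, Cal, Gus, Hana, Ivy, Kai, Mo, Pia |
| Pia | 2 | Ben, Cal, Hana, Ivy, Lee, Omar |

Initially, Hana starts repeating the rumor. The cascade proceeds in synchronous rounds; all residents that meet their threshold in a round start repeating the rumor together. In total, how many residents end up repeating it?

Round 1 — Hana starts repeating the rumor (initial).
Round 2 — checking thresholds:
  Gus: 1 of 4 neighbours ≥ 1, starts repeating the rumor.
  Ivy: 1 of 6 neighbours < 5, below threshold.
  Kai: 1 of 5 neighbours < 3, below threshold.
  Lee: 1 of 6 neighbours < 3, below threshold.
  Mo: 1 of 5 neighbours < 2, below threshold.
  Omar: 1 of 8 neighbours < 8, below threshold.
  Pia: 1 of 6 neighbours < 2, below threshold.
Round 3 — checking thresholds:
  Ivy: 2 of 6 neighbours < 5, below threshold.
  Kai: 1 of 5 neighbours < 3, below threshold.
  Lee: 1 of 6 neighbours < 3, below threshold.
  Mo: 2 of 5 neighbours ≥ 2, starts repeating the rumor.
  Omar: 2 of 8 neighbours < 8, below threshold.
  Pia: 1 of 6 neighbours < 2, below threshold.
Round 4 — no new spreads; cascade stops.

3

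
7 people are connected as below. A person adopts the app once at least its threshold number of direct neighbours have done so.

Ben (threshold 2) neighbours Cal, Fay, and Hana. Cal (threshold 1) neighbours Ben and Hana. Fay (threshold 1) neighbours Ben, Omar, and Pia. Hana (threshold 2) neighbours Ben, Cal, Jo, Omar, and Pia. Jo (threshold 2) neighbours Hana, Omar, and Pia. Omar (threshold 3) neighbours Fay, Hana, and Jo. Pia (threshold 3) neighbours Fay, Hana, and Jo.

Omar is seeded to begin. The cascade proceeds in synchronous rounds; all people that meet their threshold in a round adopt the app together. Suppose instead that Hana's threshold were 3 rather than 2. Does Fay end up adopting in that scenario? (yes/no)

yes

With Hana's threshold at 3:
Round 1 — Omar adopts the app (initial).
Round 2 — checking thresholds:
  Fay: 1 of 3 neighbours ≥ 1, adopts the app.
  Hana: 1 of 5 neighbours < 3, not yet.
  Jo: 1 of 3 neighbours < 2, not yet.
Round 3 — no new adoptions; cascade stops.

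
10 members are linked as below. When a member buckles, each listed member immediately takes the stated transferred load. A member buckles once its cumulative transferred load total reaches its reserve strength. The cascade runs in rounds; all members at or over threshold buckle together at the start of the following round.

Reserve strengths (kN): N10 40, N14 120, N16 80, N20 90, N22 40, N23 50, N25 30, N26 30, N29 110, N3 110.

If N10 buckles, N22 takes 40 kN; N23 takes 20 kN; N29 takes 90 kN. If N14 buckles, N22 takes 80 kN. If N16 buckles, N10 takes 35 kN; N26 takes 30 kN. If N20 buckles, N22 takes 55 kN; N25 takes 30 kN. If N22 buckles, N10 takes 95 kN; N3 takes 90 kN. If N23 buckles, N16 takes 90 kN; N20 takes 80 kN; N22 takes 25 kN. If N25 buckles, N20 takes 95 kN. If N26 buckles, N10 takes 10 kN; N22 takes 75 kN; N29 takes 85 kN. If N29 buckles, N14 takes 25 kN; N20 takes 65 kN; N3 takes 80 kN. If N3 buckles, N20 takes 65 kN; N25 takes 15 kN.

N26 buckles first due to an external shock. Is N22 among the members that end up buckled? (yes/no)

yes

Round 1 — N26 buckles (initial).
  N10: +10 → 10 < 40
  N22: +75 → 75 ≥ 40
  N29: +85 → 85 < 110
Round 2 — N22 buckles.
  N10: +95 → 105 ≥ 40
  N3: +90 → 90 < 110
Round 3 — N10 buckles.
  N23: +20 → 20 < 50
  N29: +90 → 175 ≥ 110
Round 4 — N29 buckles.
  N14: +25 → 25 < 120
  N20: +65 → 65 < 90
  N3: +80 → 170 ≥ 110
Round 5 — N3 buckles.
  N20: +65 → 130 ≥ 90
  N25: +15 → 15 < 30
Round 6 — N20 buckles.
  N25: +30 → 45 ≥ 30
Round 7 — N25 buckles.
No further bucklings.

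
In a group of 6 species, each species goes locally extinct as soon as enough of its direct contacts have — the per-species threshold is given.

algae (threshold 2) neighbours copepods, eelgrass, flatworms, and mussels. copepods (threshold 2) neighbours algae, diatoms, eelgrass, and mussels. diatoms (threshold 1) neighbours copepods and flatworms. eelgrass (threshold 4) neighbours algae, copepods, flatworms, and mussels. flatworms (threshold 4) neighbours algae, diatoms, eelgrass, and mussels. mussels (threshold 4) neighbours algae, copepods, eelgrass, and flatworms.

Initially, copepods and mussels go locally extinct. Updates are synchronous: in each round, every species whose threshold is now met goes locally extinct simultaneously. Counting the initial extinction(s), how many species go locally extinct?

4

Round 1 — copepods, mussels go locally extinct (initial).
Round 2 — checking thresholds:
  algae: 2 of 4 neighbours ≥ 2, goes locally extinct.
  diatoms: 1 of 2 neighbours ≥ 1, goes locally extinct.
  eelgrass: 2 of 4 neighbours < 4, below threshold.
  flatworms: 1 of 4 neighbours < 4, below threshold.
Round 3 — no new extinctions; cascade stops.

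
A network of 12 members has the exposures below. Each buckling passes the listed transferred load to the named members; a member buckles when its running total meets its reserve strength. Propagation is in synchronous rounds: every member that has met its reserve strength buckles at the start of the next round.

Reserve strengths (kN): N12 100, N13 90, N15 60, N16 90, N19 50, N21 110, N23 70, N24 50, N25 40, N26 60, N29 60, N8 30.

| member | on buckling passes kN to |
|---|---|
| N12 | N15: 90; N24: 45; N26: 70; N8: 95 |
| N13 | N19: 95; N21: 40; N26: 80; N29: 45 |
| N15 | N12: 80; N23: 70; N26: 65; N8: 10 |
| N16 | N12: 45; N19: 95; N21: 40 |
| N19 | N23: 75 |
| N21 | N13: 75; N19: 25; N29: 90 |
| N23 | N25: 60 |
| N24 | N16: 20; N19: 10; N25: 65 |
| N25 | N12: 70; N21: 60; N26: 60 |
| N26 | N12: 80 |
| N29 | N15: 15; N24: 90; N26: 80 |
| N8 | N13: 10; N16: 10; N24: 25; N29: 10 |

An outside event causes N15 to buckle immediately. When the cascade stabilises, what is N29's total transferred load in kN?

Round 1 — N15 buckles (initial).
  N12: +80 → 80 < 100
  N23: +70 → 70 ≥ 70
  N26: +65 → 65 ≥ 60
  N8: +10 → 10 < 30
Round 2 — N23, N26 buckle.
  N12: +80 → 160 ≥ 100
  N25: +60 → 60 ≥ 40
Round 3 — N12, N25 buckle.
  N21: +60 → 60 < 110
  N24: +45 → 45 < 50
  N8: +95 → 105 ≥ 30
Round 4 — N8 buckles.
  N13: +10 → 10 < 90
  N16: +10 → 10 < 90
  N24: +25 → 70 ≥ 50
  N29: +10 → 10 < 60
Round 5 — N24 buckles.
  N16: +20 → 30 < 90
  N19: +10 → 10 < 50
No further bucklings.

10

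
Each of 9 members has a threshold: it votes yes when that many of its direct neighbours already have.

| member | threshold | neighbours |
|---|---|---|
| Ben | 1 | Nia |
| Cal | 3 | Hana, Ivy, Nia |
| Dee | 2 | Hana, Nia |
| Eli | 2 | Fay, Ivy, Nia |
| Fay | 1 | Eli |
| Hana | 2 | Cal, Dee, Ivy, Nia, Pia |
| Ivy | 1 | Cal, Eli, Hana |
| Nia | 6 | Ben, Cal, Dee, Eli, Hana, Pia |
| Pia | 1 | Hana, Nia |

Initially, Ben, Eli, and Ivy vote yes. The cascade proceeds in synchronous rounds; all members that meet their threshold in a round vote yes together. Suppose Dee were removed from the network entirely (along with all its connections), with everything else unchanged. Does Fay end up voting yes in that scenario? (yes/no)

With Dee removed:
Round 1 — Ben, Eli, Ivy vote yes (initial).
Round 2 — checking thresholds:
  Cal: 1 of 3 neighbours < 3, not yet.
  Fay: 1 of 1 neighbours ≥ 1, votes yes.
  Hana: 1 of 4 neighbours < 2, not yet.
  Nia: 2 of 5 neighbours < 6, not yet.
Round 3 — no new yes votes; cascade stops.

yes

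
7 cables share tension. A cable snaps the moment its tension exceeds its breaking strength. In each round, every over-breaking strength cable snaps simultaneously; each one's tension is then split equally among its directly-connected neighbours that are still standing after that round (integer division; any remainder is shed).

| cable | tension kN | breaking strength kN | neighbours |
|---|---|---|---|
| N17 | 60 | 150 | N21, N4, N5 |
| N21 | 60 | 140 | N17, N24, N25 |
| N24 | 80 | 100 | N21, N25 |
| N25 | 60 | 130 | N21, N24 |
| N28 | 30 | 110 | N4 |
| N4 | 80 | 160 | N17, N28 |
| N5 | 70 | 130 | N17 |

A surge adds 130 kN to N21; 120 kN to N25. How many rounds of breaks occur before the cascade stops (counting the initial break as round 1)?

3

Round 1 — N21 at 190 > 140; N25 at 180 > 130. N21, N25 snap.
  N21 sheds 190 kN to N17, N24: 95 each.
    N17: 60+95 = 155 > 150
    N24: 80+95 = 175 > 100
  N25 sheds 180 kN to N24: 180 each.
    N24: 175+180 = 355 > 100
Round 2 — N17, N24 snap.
  N17 sheds 155 kN to N4, N5: 77 each (1 lost).
    N4: 80+77 = 157 ≤ 160
    N5: 70+77 = 147 > 130
  N24 sheds 355 kN: no online neighbours, lost.
Round 3 — N5 snaps.
  N5 sheds 147 kN: no online neighbours, lost.
No further breaks.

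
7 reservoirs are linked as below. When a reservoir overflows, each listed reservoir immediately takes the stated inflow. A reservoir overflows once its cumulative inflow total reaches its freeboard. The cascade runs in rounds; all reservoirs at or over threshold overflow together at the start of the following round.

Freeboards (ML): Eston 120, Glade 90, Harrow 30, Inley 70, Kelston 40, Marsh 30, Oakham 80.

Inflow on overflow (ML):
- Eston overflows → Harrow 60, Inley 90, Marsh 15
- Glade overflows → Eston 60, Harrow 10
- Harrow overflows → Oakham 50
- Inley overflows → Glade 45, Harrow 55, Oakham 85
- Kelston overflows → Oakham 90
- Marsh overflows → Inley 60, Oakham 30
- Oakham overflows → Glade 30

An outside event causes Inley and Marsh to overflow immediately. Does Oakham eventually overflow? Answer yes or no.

Round 1 — Inley, Marsh overflow (initial).
  Glade: +45 → 45 < 90
  Harrow: +55 → 55 ≥ 30
  Oakham: +85+30 → 115 ≥ 80
Round 2 — Harrow, Oakham overflow.
  Glade: +30 → 75 < 90
No further overflows.

yes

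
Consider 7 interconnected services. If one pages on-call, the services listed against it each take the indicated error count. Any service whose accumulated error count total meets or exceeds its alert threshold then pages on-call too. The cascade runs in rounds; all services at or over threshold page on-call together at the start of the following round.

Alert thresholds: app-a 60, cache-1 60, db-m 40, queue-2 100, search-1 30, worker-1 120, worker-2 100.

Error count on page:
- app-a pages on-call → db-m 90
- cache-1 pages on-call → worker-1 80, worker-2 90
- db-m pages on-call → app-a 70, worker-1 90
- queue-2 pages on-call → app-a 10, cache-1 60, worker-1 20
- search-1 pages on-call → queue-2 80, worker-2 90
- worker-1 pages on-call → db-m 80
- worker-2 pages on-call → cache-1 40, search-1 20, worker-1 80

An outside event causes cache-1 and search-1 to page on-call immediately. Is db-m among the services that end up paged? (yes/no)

yes

Round 1 — cache-1, search-1 page on-call (initial).
  queue-2: +80 → 80 < 100
  worker-1: +80 → 80 < 120
  worker-2: +90+90 → 180 ≥ 100
Round 2 — worker-2 pages on-call.
  worker-1: +80 → 160 ≥ 120
Round 3 — worker-1 pages on-call.
  db-m: +80 → 80 ≥ 40
Round 4 — db-m pages on-call.
  app-a: +70 → 70 ≥ 60
Round 5 — app-a pages on-call.
No further pages.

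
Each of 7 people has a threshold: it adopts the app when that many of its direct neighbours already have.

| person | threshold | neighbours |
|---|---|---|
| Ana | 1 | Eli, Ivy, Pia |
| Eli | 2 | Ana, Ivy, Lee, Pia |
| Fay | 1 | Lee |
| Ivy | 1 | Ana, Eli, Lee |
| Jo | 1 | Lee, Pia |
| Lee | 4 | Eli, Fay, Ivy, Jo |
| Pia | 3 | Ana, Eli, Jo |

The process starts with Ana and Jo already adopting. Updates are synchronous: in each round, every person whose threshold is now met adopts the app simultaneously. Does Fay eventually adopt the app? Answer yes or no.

no

Round 1 — Ana, Jo adopt the app (initial).
Round 2 — checking thresholds:
  Eli: 1 of 4 neighbours < 2, holds.
  Ivy: 1 of 3 neighbours ≥ 1, adopts the app.
  Lee: 1 of 4 neighbours < 4, holds.
  Pia: 2 of 3 neighbours < 3, holds.
Round 3 — checking thresholds:
  Eli: 2 of 4 neighbours ≥ 2, adopts the app.
  Lee: 2 of 4 neighbours < 4, holds.
  Pia: 2 of 3 neighbours < 3, holds.
Round 4 — checking thresholds:
  Lee: 3 of 4 neighbours < 4, holds.
  Pia: 3 of 3 neighbours ≥ 3, adopts the app.
Round 5 — no new adoptions; cascade stops.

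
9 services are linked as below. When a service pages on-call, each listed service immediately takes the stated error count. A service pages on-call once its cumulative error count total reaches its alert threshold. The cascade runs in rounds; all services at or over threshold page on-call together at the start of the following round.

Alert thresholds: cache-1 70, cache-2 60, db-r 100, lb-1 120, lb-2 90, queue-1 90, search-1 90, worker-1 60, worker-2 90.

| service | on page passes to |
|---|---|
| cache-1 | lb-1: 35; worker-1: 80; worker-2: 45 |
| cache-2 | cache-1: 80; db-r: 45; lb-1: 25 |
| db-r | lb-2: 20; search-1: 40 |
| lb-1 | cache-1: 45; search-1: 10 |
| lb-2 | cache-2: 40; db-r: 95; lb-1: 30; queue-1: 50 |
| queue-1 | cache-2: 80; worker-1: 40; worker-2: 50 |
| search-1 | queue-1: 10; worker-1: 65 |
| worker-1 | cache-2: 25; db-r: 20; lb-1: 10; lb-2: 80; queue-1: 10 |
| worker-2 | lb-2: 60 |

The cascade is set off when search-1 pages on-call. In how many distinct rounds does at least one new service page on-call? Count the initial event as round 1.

2

Round 1 — search-1 pages on-call (initial).
  queue-1: +10 → 10 < 90
  worker-1: +65 → 65 ≥ 60
Round 2 — worker-1 pages on-call.
  cache-2: +25 → 25 < 60
  db-r: +20 → 20 < 100
  lb-1: +10 → 10 < 120
  lb-2: +80 → 80 < 90
  queue-1: +10 → 20 < 90
No further pages.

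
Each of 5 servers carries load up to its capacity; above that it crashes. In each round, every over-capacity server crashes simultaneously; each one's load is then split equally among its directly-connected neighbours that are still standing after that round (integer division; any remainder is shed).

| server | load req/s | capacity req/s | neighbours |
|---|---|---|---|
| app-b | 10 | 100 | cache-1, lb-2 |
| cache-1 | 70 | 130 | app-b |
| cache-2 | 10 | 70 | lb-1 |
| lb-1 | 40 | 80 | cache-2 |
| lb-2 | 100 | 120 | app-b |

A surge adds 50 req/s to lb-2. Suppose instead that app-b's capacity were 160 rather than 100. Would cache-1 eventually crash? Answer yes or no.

With app-b's capacity at 160:
Round 1 — lb-2 at 150 > 120. lb-2 crashes.
  lb-2 sheds 150 req/s to app-b: 150 each.
    app-b: 10+150 = 160 ≤ 160
No further crashes.

no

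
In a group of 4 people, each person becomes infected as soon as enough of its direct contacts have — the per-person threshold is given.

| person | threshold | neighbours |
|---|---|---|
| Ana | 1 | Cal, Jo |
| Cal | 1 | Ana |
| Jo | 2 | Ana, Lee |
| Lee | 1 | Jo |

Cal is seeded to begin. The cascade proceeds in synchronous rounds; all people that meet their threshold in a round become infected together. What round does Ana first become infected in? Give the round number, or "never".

2

Round 1 — Cal becomes infected (initial).
Round 2 — checking thresholds:
  Ana: 1 of 2 neighbours ≥ 1, becomes infected.
Round 3 — no new infections; cascade stops.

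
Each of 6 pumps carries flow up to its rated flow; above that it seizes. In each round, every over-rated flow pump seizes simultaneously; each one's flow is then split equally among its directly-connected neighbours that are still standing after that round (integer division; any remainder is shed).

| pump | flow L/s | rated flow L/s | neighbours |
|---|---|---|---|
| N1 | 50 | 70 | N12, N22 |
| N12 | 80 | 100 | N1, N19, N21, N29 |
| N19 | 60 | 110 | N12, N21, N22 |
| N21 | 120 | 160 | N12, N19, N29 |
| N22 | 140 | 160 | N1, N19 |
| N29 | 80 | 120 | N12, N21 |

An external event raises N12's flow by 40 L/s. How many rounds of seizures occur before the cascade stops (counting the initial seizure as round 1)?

6

Round 1 — N12 at 120 > 100. N12 seizes.
  N12 sheds 120 L/s to N1, N19, N21, N29: 30 each.
    N1: 50+30 = 80 > 70
    N19: 60+30 = 90 ≤ 110
    N21: 120+30 = 150 ≤ 160
    N29: 80+30 = 110 ≤ 120
Round 2 — N1 seizes.
  N1 sheds 80 L/s to N22: 80 each.
    N22: 140+80 = 220 > 160
Round 3 — N22 seizes.
  N22 sheds 220 L/s to N19: 220 each.
    N19: 90+220 = 310 > 110
Round 4 — N19 seizes.
  N19 sheds 310 L/s to N21: 310 each.
    N21: 150+310 = 460 > 160
Round 5 — N21 seizes.
  N21 sheds 460 L/s to N29: 460 each.
    N29: 110+460 = 570 > 120
Round 6 — N29 seizes.
  N29 sheds 570 L/s: no online neighbours, lost.
No further seizures.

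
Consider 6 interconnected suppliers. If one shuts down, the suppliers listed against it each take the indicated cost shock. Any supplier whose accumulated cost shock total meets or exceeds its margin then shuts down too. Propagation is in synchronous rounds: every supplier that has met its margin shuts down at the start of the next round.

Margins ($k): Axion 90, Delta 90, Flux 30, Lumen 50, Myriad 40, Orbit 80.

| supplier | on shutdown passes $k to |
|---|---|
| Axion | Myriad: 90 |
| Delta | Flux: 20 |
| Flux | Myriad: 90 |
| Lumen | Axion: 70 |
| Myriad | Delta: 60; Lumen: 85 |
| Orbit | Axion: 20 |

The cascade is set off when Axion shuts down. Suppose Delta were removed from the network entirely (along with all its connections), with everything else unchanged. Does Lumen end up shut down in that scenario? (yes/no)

yes

With Delta removed:
Round 1 — Axion shuts down (initial).
  Myriad: +90 → 90 ≥ 40
Round 2 — Myriad shuts down.
  Lumen: +85 → 85 ≥ 50
Round 3 — Lumen shuts down.
No further shutdowns.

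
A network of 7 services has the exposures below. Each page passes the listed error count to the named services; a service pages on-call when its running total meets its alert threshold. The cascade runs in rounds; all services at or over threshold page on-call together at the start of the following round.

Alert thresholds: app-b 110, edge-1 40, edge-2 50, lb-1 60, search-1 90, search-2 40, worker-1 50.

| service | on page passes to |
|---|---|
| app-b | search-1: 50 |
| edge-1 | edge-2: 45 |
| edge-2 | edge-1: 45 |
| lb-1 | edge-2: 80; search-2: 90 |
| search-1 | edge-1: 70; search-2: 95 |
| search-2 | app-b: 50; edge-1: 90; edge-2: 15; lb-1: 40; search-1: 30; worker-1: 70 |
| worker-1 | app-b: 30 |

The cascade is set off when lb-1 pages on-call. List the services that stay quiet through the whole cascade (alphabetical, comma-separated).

Round 1 — lb-1 pages on-call (initial).
  edge-2: +80 → 80 ≥ 50
  search-2: +90 → 90 ≥ 40
Round 2 — edge-2, search-2 page on-call.
  app-b: +50 → 50 < 110
  edge-1: +45+90 → 135 ≥ 40
  search-1: +30 → 30 < 90
  worker-1: +70 → 70 ≥ 50
Round 3 — edge-1, worker-1 page on-call.
  app-b: +30 → 80 < 110
No further pages.

app-b, search-1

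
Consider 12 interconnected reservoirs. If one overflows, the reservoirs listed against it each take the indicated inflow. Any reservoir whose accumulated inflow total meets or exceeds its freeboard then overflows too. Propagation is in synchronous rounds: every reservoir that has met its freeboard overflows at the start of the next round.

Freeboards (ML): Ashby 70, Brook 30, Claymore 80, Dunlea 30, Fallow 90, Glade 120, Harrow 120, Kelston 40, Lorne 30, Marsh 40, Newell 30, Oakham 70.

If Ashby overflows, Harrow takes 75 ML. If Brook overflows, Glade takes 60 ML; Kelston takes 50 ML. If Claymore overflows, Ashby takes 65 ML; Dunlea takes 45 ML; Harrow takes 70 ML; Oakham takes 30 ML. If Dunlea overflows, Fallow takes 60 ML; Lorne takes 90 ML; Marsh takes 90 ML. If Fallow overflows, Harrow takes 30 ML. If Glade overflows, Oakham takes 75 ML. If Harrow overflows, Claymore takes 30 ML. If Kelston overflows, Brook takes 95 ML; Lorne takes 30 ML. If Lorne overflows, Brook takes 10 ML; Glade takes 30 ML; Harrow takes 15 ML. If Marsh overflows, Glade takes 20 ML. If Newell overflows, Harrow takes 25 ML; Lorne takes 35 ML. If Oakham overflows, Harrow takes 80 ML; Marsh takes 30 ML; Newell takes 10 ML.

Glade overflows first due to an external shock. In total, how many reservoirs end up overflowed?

Round 1 — Glade overflows (initial).
  Oakham: +75 → 75 ≥ 70
Round 2 — Oakham overflows.
  Harrow: +80 → 80 < 120
  Marsh: +30 → 30 < 40
  Newell: +10 → 10 < 30
No further overflows.

2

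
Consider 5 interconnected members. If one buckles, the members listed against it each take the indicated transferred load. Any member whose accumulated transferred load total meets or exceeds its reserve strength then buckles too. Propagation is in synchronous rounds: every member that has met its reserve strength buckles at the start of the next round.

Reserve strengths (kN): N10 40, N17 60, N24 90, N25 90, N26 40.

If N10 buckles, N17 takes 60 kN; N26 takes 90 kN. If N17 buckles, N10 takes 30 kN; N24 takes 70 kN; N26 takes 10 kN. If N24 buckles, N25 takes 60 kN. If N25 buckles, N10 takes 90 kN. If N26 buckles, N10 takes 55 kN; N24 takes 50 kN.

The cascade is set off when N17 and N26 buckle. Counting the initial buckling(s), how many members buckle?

Round 1 — N17, N26 buckle (initial).
  N10: +30+55 → 85 ≥ 40
  N24: +70+50 → 120 ≥ 90
Round 2 — N10, N24 buckle.
  N25: +60 → 60 < 90
No further bucklings.

4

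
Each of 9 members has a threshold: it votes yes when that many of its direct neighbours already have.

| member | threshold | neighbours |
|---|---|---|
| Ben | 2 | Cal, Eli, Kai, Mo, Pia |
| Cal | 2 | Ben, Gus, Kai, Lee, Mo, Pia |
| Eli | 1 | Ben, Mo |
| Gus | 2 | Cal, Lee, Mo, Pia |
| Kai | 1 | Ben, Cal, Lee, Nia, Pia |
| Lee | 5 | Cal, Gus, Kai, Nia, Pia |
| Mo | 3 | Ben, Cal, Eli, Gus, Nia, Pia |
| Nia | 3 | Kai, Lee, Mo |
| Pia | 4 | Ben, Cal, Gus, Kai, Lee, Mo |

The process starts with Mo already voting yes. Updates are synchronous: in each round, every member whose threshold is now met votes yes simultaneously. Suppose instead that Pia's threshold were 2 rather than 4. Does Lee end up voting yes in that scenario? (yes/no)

With Pia's threshold at 2:
Round 1 — Mo votes yes (initial).
Round 2 — checking thresholds:
  Ben: 1 of 5 neighbours < 2, below threshold.
  Cal: 1 of 6 neighbours < 2, below threshold.
  Eli: 1 of 2 neighbours ≥ 1, votes yes.
  Gus: 1 of 4 neighbours < 2, below threshold.
  Nia: 1 of 3 neighbours < 3, below threshold.
  Pia: 1 of 6 neighbours < 2, below threshold.
Round 3 — checking thresholds:
  Ben: 2 of 5 neighbours ≥ 2, votes yes.
  Cal: 1 of 6 neighbours < 2, below threshold.
  Gus: 1 of 4 neighbours < 2, below threshold.
  Nia: 1 of 3 neighbours < 3, below threshold.
  Pia: 1 of 6 neighbours < 2, below threshold.
Round 4 — checking thresholds:
  Cal: 2 of 6 neighbours ≥ 2, votes yes.
  Gus: 1 of 4 neighbours < 2, below threshold.
  Kai: 1 of 5 neighbours ≥ 1, votes yes.
  Nia: 1 of 3 neighbours < 3, below threshold.
  Pia: 2 of 6 neighbours ≥ 2, votes yes.
Round 5 — checking thresholds:
  Gus: 3 of 4 neighbours ≥ 2, votes yes.
  Lee: 3 of 5 neighbours < 5, below threshold.
  Nia: 2 of 3 neighbours < 3, below threshold.
Round 6 — no new yes votes; cascade stops.

no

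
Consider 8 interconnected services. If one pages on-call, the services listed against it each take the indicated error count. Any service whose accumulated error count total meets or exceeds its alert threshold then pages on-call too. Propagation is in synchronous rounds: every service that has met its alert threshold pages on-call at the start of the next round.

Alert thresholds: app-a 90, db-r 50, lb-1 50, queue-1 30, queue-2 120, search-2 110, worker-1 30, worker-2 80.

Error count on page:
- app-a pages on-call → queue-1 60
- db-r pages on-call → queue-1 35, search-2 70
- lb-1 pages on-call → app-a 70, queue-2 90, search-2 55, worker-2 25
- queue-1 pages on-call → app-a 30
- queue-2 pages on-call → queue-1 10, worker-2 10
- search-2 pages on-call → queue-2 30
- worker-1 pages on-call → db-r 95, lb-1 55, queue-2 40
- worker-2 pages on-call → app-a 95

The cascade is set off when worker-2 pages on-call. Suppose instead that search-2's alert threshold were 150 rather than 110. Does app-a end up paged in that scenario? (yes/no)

yes

With search-2's alert threshold at 150:
Round 1 — worker-2 pages on-call (initial).
  app-a: +95 → 95 ≥ 90
Round 2 — app-a pages on-call.
  queue-1: +60 → 60 ≥ 30
Round 3 — queue-1 pages on-call.
No further pages.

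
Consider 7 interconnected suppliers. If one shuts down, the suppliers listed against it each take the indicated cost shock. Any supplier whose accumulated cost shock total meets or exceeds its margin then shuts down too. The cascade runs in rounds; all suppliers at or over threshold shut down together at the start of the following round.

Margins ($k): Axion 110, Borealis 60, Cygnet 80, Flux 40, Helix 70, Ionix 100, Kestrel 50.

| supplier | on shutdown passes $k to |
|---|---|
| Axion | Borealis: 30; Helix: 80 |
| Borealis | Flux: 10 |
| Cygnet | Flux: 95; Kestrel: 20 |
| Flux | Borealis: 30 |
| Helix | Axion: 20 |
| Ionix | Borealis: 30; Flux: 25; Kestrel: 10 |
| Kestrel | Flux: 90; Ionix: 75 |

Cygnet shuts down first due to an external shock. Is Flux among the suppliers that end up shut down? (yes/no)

Round 1 — Cygnet shuts down (initial).
  Flux: +95 → 95 ≥ 40
  Kestrel: +20 → 20 < 50
Round 2 — Flux shuts down.
  Borealis: +30 → 30 < 60
No further shutdowns.

yes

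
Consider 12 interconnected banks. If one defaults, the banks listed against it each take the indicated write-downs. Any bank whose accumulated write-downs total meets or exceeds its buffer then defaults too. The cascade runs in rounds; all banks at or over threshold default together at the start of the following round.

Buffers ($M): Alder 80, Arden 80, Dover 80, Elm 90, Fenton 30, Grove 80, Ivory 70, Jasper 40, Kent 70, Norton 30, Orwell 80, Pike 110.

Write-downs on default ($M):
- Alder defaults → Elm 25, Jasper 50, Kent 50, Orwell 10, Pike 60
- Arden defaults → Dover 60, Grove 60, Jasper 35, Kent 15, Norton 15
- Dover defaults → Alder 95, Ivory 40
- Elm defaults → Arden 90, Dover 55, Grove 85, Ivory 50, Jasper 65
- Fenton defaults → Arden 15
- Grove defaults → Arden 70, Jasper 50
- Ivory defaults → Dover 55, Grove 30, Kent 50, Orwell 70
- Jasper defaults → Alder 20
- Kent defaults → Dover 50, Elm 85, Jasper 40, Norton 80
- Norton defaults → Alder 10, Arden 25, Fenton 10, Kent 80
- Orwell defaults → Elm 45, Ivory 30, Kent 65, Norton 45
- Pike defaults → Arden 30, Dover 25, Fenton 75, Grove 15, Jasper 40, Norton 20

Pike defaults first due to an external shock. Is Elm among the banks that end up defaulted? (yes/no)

no

Round 1 — Pike defaults (initial).
  Arden: +30 → 30 < 80
  Dover: +25 → 25 < 80
  Fenton: +75 → 75 ≥ 30
  Grove: +15 → 15 < 80
  Jasper: +40 → 40 ≥ 40
  Norton: +20 → 20 < 30
Round 2 — Fenton, Jasper default.
  Alder: +20 → 20 < 80
  Arden: +15 → 45 < 80
No further defaults.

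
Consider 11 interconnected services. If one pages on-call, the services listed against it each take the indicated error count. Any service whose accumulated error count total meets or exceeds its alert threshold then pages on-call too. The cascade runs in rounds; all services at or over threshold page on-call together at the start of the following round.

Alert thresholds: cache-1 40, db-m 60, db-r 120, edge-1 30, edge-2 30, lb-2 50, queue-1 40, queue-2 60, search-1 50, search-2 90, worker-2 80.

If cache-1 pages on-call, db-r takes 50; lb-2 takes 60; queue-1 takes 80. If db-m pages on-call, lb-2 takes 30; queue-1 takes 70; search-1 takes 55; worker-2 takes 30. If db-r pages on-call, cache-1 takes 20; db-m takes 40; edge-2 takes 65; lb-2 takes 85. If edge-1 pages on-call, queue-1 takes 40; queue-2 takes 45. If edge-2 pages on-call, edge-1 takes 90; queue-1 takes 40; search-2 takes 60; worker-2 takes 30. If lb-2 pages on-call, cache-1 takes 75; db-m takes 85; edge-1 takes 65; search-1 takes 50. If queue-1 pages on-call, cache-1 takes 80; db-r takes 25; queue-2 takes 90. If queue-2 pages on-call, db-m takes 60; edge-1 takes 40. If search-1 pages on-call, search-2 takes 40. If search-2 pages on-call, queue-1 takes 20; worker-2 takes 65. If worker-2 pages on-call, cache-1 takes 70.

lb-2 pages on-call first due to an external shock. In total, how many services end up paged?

7

Round 1 — lb-2 pages on-call (initial).
  cache-1: +75 → 75 ≥ 40
  db-m: +85 → 85 ≥ 60
  edge-1: +65 → 65 ≥ 30
  search-1: +50 → 50 ≥ 50
Round 2 — cache-1, db-m, edge-1, search-1 page on-call.
  db-r: +50 → 50 < 120
  queue-1: +80+70+40 → 190 ≥ 40
  queue-2: +45 → 45 < 60
  search-2: +40 → 40 < 90
  worker-2: +30 → 30 < 80
Round 3 — queue-1 pages on-call.
  db-r: +25 → 75 < 120
  queue-2: +90 → 135 ≥ 60
Round 4 — queue-2 pages on-call.
No further pages.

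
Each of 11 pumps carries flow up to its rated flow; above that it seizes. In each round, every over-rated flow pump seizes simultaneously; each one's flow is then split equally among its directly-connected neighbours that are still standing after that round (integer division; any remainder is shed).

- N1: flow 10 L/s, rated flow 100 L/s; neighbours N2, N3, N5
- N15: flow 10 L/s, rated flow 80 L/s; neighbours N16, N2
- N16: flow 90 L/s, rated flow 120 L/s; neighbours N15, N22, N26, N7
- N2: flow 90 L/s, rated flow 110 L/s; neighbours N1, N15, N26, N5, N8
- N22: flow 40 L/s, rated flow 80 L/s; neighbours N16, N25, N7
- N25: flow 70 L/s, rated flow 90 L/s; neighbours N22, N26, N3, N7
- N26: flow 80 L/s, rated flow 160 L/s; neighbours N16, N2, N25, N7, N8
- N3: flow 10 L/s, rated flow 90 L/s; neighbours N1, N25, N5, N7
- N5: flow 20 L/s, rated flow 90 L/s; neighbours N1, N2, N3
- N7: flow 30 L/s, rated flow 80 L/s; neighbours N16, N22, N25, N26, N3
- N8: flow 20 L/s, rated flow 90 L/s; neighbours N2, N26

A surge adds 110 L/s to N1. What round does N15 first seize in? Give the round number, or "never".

7

Round 1 — N1 at 120 > 100. N1 seizes.
  N1 sheds 120 L/s to N2, N3, N5: 40 each.
    N2: 90+40 = 130 > 110
    N3: 10+40 = 50 ≤ 90
    N5: 20+40 = 60 ≤ 90
Round 2 — N2 seizes.
  N2 sheds 130 L/s to N15, N26, N5, N8: 32 each (2 lost).
    N15: 10+32 = 42 ≤ 80
    N26: 80+32 = 112 ≤ 160
    N5: 60+32 = 92 > 90
    N8: 20+32 = 52 ≤ 90
Round 3 — N5 seizes.
  N5 sheds 92 L/s to N3: 92 each.
    N3: 50+92 = 142 > 90
Round 4 — N3 seizes.
  N3 sheds 142 L/s to N25, N7: 71 each.
    N25: 70+71 = 141 > 90
    N7: 30+71 = 101 > 80
Round 5 — N25, N7 seize.
  N25 sheds 141 L/s to N22, N26: 70 each (1 lost).
    N22: 40+70 = 110 > 80
    N26: 112+70 = 182 > 160
  N7 sheds 101 L/s to N16, N22, N26: 33 each (2 lost).
    N16: 90+33 = 123 > 120
    N22: 110+33 = 143 > 80
    N26: 182+33 = 215 > 160
Round 6 — N16, N22, N26 seize.
  N16 sheds 123 L/s to N15: 123 each.
    N15: 42+123 = 165 > 80
  N22 sheds 143 L/s: no online neighbours, lost.
  N26 sheds 215 L/s to N8: 215 each.
    N8: 52+215 = 267 > 90
Round 7 — N15, N8 seize.
  N15 sheds 165 L/s: no online neighbours, lost.
  N8 sheds 267 L/s: no online neighbours, lost.
No further seizures.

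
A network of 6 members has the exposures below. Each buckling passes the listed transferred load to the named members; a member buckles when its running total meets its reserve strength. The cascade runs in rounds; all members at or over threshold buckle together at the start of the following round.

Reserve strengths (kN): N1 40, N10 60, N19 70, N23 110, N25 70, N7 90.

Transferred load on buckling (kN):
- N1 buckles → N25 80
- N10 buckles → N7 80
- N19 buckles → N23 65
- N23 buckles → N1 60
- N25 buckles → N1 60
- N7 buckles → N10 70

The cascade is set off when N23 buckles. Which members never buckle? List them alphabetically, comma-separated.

N10, N19, N7

Round 1 — N23 buckles (initial).
  N1: +60 → 60 ≥ 40
Round 2 — N1 buckles.
  N25: +80 → 80 ≥ 70
Round 3 — N25 buckles.
No further bucklings.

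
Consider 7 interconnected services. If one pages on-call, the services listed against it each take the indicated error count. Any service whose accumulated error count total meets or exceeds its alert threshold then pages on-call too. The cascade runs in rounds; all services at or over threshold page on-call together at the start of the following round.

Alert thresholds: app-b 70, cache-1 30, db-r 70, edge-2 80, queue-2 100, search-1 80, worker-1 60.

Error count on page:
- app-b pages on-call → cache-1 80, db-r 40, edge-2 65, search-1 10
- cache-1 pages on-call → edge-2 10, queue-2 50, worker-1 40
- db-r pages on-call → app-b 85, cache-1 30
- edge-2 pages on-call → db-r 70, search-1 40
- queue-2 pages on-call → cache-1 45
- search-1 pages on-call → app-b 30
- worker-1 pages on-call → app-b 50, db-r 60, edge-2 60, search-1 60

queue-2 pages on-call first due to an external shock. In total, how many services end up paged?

2

Round 1 — queue-2 pages on-call (initial).
  cache-1: +45 → 45 ≥ 30
Round 2 — cache-1 pages on-call.
  edge-2: +10 → 10 < 80
  worker-1: +40 → 40 < 60
No further pages.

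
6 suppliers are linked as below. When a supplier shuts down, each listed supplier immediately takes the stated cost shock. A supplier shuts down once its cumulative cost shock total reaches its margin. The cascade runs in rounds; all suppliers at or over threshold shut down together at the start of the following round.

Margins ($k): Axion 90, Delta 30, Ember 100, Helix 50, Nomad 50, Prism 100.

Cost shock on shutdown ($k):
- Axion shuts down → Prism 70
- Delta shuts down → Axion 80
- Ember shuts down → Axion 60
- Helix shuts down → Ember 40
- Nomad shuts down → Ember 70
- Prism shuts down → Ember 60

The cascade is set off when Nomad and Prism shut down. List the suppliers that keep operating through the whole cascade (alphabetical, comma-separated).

Round 1 — Nomad, Prism shut down (initial).
  Ember: +70+60 → 130 ≥ 100
Round 2 — Ember shuts down.
  Axion: +60 → 60 < 90
No further shutdowns.

Axion, Delta, Helix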